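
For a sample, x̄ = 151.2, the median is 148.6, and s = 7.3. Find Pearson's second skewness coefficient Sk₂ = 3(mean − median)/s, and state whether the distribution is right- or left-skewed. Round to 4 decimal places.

1.0685, right-skewed

Sk₂ = 3(151.2 − 148.6) / 7.3 = 3 × 2.6000 / 7.3
    = 7.8000 / 7.3 ≈ 1.0685
Sk₂ > 0 ⇒ mean > median ⇒ right-skewed (positive skew).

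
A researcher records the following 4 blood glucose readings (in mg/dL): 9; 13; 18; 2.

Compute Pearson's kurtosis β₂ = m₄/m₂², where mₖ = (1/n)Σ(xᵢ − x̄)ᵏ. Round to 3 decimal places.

x̄ = 10.5000
Σ(xᵢ − x̄)² = 137.0000 ⇒ m₂ = 34.25000
Σ(xᵢ − x̄)⁴ = 8428.2500 ⇒ m₄ = 2107.06250
m₂² = 1173.06250
β₂ = m₄/m₂² = 2107.06250 / 1173.06250 ≈ 1.796

1.796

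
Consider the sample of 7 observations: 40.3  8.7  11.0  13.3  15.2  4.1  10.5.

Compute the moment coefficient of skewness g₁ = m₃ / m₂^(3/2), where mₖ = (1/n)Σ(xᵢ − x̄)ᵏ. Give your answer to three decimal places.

1.657

x̄ = (40.3 + 8.7 + 11.0 + 13.3 + 15.2 + 4.1 + 10.5) / 7 = 14.7286
deviations (xᵢ − x̄): 25.5714, -6.0286, -3.7286, -1.4286, 0.4714, -10.6286, -4.2286
Σ(xᵢ − x̄)² = 837.2543 ⇒ m₂ = 837.2543/7 = 119.60776
Σ(xᵢ − x̄)³ = 15171.0752 ⇒ m₃ = 15171.0752/7 = 2167.29645
m₂^(3/2) = 119.60776^(1.5) = 1308.09417
g₁ = m₃ / m₂^(3/2) = 2167.29645 / 1308.09417 ≈ 1.657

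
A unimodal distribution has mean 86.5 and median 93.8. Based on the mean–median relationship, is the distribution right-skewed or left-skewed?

left-skewed

mean − median = 86.5 − 93.8 = -7.3
mean < median ⇒ the longer tail is on the left ⇒ left-skewed (negatively skewed).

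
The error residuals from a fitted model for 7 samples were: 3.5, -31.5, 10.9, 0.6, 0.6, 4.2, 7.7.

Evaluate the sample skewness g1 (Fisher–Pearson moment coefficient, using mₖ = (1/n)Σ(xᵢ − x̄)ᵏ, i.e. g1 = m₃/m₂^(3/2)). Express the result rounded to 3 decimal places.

-1.742

x̄ = (3.5 - 31.5 + 10.9 + 0.6 + 0.6 + 4.2 + 7.7) / 7 = -0.5714
deviations (xᵢ − x̄): 4.0714, -30.9286, 11.4714, 1.1714, 1.1714, 4.7714, 8.2714
Σ(xᵢ − x̄)² = 1198.6743 ⇒ m₂ = 1198.6743/7 = 171.23918
Σ(xᵢ − x̄)³ = -27330.7417 ⇒ m₃ = -27330.7417/7 = -3904.39167
m₂^(3/2) = 171.23918^(1.5) = 2240.80840
g1 = m₃ / m₂^(3/2) = -3904.39167 / 2240.80840 ≈ -1.742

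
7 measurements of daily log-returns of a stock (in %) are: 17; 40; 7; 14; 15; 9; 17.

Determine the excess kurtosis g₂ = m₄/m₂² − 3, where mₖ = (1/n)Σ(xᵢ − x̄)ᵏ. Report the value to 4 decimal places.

1.1294

x̄ = 17.0000
Σ(xᵢ − x̄)² = 706.0000 ⇒ m₂ = 100.85714
Σ(xᵢ − x̄)⁴ = 294034.0000 ⇒ m₄ = 42004.85714
m₂² = 10172.16327
g₂ = m₄/m₂² − 3 = 4.12939 − 3 ≈ 1.1294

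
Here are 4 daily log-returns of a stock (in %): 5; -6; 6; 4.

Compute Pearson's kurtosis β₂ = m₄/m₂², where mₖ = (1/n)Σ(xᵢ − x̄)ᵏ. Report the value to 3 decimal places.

2.277

x̄ = 2.2500
Σ(xᵢ − x̄)² = 92.7500 ⇒ m₂ = 23.18750
Σ(xᵢ − x̄)⁴ = 4896.8281 ⇒ m₄ = 1224.20703
m₂² = 537.66016
β₂ = m₄/m₂² = 1224.20703 / 537.66016 ≈ 2.277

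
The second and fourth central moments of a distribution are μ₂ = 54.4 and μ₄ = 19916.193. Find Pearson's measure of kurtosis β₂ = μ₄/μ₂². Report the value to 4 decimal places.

6.7299

μ₂² = 54.4² = 2959.36000
μ₄/μ₂² = 19916.193 / 2959.36000 = 6.72990
β₂ ≈ 6.7299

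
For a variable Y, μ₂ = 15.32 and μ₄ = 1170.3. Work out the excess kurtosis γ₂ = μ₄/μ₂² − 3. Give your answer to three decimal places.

μ₂² = 15.32² = 234.70240
μ₄/μ₂² = 1170.3 / 234.70240 = 4.98631
γ₂ = 4.98631 − 3 ≈ 1.986

1.986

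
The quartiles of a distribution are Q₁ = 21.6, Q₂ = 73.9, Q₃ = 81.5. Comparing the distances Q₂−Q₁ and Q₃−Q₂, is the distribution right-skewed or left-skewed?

left-skewed

Q₂ − Q₁ = 52.3;  Q₃ − Q₂ = 7.6
Q₂ − Q₁ > Q₃ − Q₂ ⇒ the lower half is more spread out ⇒ left-skewed.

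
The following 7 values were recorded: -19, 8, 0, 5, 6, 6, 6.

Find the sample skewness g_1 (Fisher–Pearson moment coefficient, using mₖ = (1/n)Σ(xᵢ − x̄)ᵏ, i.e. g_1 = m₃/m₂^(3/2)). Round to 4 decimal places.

x̄ = (-19 + 8 + 0 + 5 + 6 + 6 + 6) / 7 = 1.7143
deviations (xᵢ − x̄): -20.7143, 6.2857, -1.7143, 3.2857, 4.2857, 4.2857, 4.2857
Σ(xᵢ − x̄)² = 537.4286 ⇒ m₂ = 537.4286/7 = 76.77551
Σ(xᵢ − x̄)³ = -8373.1837 ⇒ m₃ = -8373.1837/7 = -1196.16910
m₂^(3/2) = 76.77551^(1.5) = 672.71958
g_1 = m₃ / m₂^(3/2) = -1196.16910 / 672.71958 ≈ -1.7781

-1.7781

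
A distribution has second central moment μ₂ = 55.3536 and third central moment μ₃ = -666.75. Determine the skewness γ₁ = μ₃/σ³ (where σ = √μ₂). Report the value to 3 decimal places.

σ = √μ₂ = √55.3536 = 7.44000
σ³ = μ₂^(3/2) = 411.83078
γ₁ = μ₃/σ³ = -666.75 / 411.83078 ≈ -1.619

-1.619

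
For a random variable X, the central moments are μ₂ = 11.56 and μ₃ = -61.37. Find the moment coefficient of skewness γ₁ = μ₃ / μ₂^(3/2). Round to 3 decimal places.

-1.561

σ = √μ₂ = √11.56 = 3.40000
σ³ = μ₂^(3/2) = 39.30400
γ₁ = μ₃/σ³ = -61.37 / 39.30400 ≈ -1.561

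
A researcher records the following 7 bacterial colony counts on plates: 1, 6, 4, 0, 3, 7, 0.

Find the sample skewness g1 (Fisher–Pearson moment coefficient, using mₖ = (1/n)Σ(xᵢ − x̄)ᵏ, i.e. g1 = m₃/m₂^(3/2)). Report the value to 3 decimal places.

x̄ = (1 + 6 + 4 + 0 + 3 + 7 + 0) / 7 = 3.0000
deviations (xᵢ − x̄): -2.0000, 3.0000, 1.0000, -3.0000, 0.0000, 4.0000, -3.0000
Σ(xᵢ − x̄)² = 48.0000 ⇒ m₂ = 48.0000/7 = 6.85714
Σ(xᵢ − x̄)³ = 30.0000 ⇒ m₃ = 30.0000/7 = 4.28571
m₂^(3/2) = 6.85714^(1.5) = 17.95621
g1 = m₃ / m₂^(3/2) = 4.28571 / 17.95621 ≈ 0.239

0.239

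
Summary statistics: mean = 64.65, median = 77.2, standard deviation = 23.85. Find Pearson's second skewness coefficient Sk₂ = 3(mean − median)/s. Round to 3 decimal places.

Sk₂ = 3(64.65 − 77.2) / 23.85 = 3 × -12.5500 / 23.85
    = -37.6500 / 23.85 ≈ -1.579

-1.579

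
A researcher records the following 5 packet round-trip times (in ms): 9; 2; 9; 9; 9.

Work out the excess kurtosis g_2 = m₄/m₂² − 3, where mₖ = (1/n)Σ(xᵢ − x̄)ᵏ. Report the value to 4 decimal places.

x̄ = 7.6000
Σ(xᵢ − x̄)² = 39.2000 ⇒ m₂ = 7.84000
Σ(xᵢ − x̄)⁴ = 998.8160 ⇒ m₄ = 199.76320
m₂² = 61.46560
g_2 = m₄/m₂² − 3 = 3.25000 − 3 ≈ 0.2500

0.2500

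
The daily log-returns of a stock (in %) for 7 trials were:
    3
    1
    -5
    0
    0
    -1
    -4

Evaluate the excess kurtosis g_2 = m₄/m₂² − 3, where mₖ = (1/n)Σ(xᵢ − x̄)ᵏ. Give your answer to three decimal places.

x̄ = -0.8571
Σ(xᵢ − x̄)² = 46.8571 ⇒ m₂ = 6.69388
Σ(xᵢ − x̄)⁴ = 626.4606 ⇒ m₄ = 89.49438
m₂² = 44.80800
g_2 = m₄/m₂² − 3 = 1.99729 − 3 ≈ -1.003

-1.003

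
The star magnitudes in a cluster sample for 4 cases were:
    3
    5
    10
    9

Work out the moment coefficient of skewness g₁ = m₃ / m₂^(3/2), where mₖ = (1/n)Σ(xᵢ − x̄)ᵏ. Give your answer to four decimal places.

x̄ = (3 + 5 + 10 + 9) / 4 = 6.7500
deviations (xᵢ − x̄): -3.7500, -1.7500, 3.2500, 2.2500
Σ(xᵢ − x̄)² = 32.7500 ⇒ m₂ = 32.7500/4 = 8.18750
Σ(xᵢ − x̄)³ = -12.3750 ⇒ m₃ = -12.3750/4 = -3.09375
m₂^(3/2) = 8.18750^(1.5) = 23.42756
g₁ = m₃ / m₂^(3/2) = -3.09375 / 23.42756 ≈ -0.1321

-0.1321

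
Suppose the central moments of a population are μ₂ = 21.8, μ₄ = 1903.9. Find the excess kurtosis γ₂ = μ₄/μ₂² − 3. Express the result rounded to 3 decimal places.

μ₂² = 21.8² = 475.24000
μ₄/μ₂² = 1903.9 / 475.24000 = 4.00619
γ₂ = 4.00619 − 3 ≈ 1.006

1.006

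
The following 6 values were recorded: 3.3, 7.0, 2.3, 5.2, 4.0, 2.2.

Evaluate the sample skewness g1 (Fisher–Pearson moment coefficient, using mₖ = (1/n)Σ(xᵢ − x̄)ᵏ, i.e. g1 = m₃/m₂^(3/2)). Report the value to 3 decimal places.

x̄ = (3.3 + 7.0 + 2.3 + 5.2 + 4.0 + 2.2) / 6 = 4.0000
deviations (xᵢ − x̄): -0.7000, 3.0000, -1.7000, 1.2000, 0.0000, -1.8000
Σ(xᵢ − x̄)² = 17.0600 ⇒ m₂ = 17.0600/6 = 2.84333
Σ(xᵢ − x̄)³ = 17.6400 ⇒ m₃ = 17.6400/6 = 2.94000
m₂^(3/2) = 2.84333^(1.5) = 4.79448
g1 = m₃ / m₂^(3/2) = 2.94000 / 4.79448 ≈ 0.613

0.613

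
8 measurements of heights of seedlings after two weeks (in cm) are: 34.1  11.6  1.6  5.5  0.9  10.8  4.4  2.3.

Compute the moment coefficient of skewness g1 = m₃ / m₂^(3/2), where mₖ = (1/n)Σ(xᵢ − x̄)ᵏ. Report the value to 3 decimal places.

1.713

x̄ = (34.1 + 11.6 + 1.6 + 5.5 + 0.9 + 10.8 + 4.4 + 2.3) / 8 = 8.9000
deviations (xᵢ − x̄): 25.2000, 2.7000, -7.3000, -3.4000, -8.0000, 1.9000, -4.5000, -6.6000
Σ(xᵢ − x̄)² = 838.6000 ⇒ m₂ = 838.6000/8 = 104.82500
Σ(xᵢ − x̄)³ = 14710.6080 ⇒ m₃ = 14710.6080/8 = 1838.82600
m₂^(3/2) = 104.82500^(1.5) = 1073.24113
g1 = m₃ / m₂^(3/2) = 1838.82600 / 1073.24113 ≈ 1.713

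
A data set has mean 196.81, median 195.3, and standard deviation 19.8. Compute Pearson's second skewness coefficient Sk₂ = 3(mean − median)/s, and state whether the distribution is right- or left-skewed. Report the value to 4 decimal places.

0.2288, right-skewed

Sk₂ = 3(196.81 − 195.3) / 19.8 = 3 × 1.5100 / 19.8
    = 4.5300 / 19.8 ≈ 0.2288
Sk₂ > 0 ⇒ mean > median ⇒ right-skewed (positive skew).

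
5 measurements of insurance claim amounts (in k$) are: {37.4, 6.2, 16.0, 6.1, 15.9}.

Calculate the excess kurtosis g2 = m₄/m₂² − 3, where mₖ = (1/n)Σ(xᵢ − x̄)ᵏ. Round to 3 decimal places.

-0.422

x̄ = 16.3200
Σ(xᵢ − x̄)² = 651.5080 ⇒ m₂ = 130.30160
Σ(xᵢ − x̄)⁴ = 218859.7166 ⇒ m₄ = 43771.94333
m₂² = 16978.50696
g2 = m₄/m₂² − 3 = 2.57808 − 3 ≈ -0.422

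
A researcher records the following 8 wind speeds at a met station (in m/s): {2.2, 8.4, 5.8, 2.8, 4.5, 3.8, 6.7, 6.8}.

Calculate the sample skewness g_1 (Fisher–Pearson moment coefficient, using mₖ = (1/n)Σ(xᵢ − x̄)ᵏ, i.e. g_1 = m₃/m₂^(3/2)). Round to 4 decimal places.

x̄ = (2.2 + 8.4 + 5.8 + 2.8 + 4.5 + 3.8 + 6.7 + 6.8) / 8 = 5.1250
deviations (xᵢ − x̄): -2.9250, 3.2750, 0.6750, -2.3250, -0.6250, -1.3250, 1.5750, 1.6750
Σ(xᵢ − x̄)² = 32.5750 ⇒ m₂ = 32.5750/8 = 4.07188
Σ(xᵢ − x̄)³ = 3.8768 ⇒ m₃ = 3.8768/8 = 0.48459
m₂^(3/2) = 4.07188^(1.5) = 8.21659
g_1 = m₃ / m₂^(3/2) = 0.48459 / 8.21659 ≈ 0.0590

0.0590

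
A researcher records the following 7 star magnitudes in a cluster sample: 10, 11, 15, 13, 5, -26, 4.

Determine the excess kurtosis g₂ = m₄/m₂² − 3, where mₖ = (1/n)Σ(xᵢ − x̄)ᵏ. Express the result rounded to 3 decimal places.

1.446

x̄ = 4.5714
Σ(xᵢ − x̄)² = 1185.7143 ⇒ m₂ = 169.38776
Σ(xᵢ − x̄)⁴ = 892950.9854 ⇒ m₄ = 127564.42649
m₂² = 28692.21158
g₂ = m₄/m₂² − 3 = 4.44596 − 3 ≈ 1.446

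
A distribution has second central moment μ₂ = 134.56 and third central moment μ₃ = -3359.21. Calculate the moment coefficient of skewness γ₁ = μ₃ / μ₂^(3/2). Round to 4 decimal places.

σ = √μ₂ = √134.56 = 11.60000
σ³ = μ₂^(3/2) = 1560.89600
γ₁ = μ₃/σ³ = -3359.21 / 1560.89600 ≈ -2.1521

-2.1521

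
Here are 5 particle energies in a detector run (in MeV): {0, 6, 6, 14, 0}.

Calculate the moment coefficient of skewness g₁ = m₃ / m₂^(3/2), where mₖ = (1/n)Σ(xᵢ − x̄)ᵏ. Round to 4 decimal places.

x̄ = (0 + 6 + 6 + 14 + 0) / 5 = 5.2000
deviations (xᵢ − x̄): -5.2000, 0.8000, 0.8000, 8.8000, -5.2000
Σ(xᵢ − x̄)² = 132.8000 ⇒ m₂ = 132.8000/5 = 26.56000
Σ(xᵢ − x̄)³ = 401.2800 ⇒ m₃ = 401.2800/5 = 80.25600
m₂^(3/2) = 26.56000^(1.5) = 136.88066
g₁ = m₃ / m₂^(3/2) = 80.25600 / 136.88066 ≈ 0.5863

0.5863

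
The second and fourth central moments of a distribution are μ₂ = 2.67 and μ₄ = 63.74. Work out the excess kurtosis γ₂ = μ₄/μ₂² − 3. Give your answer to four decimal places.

μ₂² = 2.67² = 7.12890
μ₄/μ₂² = 63.74 / 7.12890 = 8.94107
γ₂ = 8.94107 − 3 ≈ 5.9411

5.9411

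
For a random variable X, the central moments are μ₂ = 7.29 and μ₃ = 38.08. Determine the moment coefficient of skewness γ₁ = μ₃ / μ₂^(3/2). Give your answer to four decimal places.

σ = √μ₂ = √7.29 = 2.70000
σ³ = μ₂^(3/2) = 19.68300
γ₁ = μ₃/σ³ = 38.08 / 19.68300 ≈ 1.9347

1.9347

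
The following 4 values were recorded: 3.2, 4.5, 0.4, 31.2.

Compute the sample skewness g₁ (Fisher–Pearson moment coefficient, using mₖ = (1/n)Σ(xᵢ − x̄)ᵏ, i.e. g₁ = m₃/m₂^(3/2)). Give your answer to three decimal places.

1.105

x̄ = (3.2 + 4.5 + 0.4 + 31.2) / 4 = 9.8250
deviations (xᵢ − x̄): -6.6250, -5.3250, -9.4250, 21.3750
Σ(xᵢ − x̄)² = 617.9675 ⇒ m₂ = 617.9675/4 = 154.49188
Σ(xᵢ − x̄)³ = 8487.0394 ⇒ m₃ = 8487.0394/4 = 2121.75984
m₂^(3/2) = 154.49188^(1.5) = 1920.25306
g₁ = m₃ / m₂^(3/2) = 2121.75984 / 1920.25306 ≈ 1.105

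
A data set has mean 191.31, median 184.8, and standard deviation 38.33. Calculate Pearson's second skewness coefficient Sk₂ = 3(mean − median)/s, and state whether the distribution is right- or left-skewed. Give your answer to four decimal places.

0.5095, right-skewed

Sk₂ = 3(191.31 − 184.8) / 38.33 = 3 × 6.5100 / 38.33
    = 19.5300 / 38.33 ≈ 0.5095
Sk₂ > 0 ⇒ mean > median ⇒ right-skewed (positive skew).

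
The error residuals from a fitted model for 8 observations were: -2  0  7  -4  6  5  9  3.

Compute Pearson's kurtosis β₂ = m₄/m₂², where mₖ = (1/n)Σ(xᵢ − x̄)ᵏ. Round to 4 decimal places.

1.7370

x̄ = 3.0000
Σ(xᵢ − x̄)² = 148.0000 ⇒ m₂ = 18.50000
Σ(xᵢ − x̄)⁴ = 4756.0000 ⇒ m₄ = 594.50000
m₂² = 342.25000
β₂ = m₄/m₂² = 594.50000 / 342.25000 ≈ 1.7370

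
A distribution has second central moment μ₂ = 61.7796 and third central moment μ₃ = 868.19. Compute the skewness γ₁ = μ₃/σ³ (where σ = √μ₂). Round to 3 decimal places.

σ = √μ₂ = √61.7796 = 7.86000
σ³ = μ₂^(3/2) = 485.58766
γ₁ = μ₃/σ³ = 868.19 / 485.58766 ≈ 1.788

1.788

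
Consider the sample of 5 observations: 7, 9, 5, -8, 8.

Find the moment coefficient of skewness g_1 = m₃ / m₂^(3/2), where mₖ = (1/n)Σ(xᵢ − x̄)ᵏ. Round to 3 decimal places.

x̄ = (7 + 9 + 5 - 8 + 8) / 5 = 4.2000
deviations (xᵢ − x̄): 2.8000, 4.8000, 0.8000, -12.2000, 3.8000
Σ(xᵢ − x̄)² = 194.8000 ⇒ m₂ = 194.8000/5 = 38.96000
Σ(xᵢ − x̄)³ = -1627.9200 ⇒ m₃ = -1627.9200/5 = -325.58400
m₂^(3/2) = 38.96000^(1.5) = 243.18032
g_1 = m₃ / m₂^(3/2) = -325.58400 / 243.18032 ≈ -1.339

-1.339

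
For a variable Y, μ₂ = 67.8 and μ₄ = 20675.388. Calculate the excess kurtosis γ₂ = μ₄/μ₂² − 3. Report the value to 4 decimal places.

μ₂² = 67.8² = 4596.84000
μ₄/μ₂² = 20675.388 / 4596.84000 = 4.49774
γ₂ = 4.49774 − 3 ≈ 1.4977

1.4977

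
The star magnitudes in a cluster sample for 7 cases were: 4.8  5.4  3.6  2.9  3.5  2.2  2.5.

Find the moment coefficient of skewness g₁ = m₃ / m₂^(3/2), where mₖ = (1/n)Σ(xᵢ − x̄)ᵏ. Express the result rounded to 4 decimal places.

0.4631

x̄ = (4.8 + 5.4 + 3.6 + 2.9 + 3.5 + 2.2 + 2.5) / 7 = 3.5571
deviations (xᵢ − x̄): 1.2429, 1.8429, 0.0429, -0.6571, -0.0571, -1.3571, -1.0571
Σ(xᵢ − x̄)² = 8.3371 ⇒ m₂ = 8.3371/7 = 1.19102
Σ(xᵢ − x̄)³ = 4.2135 ⇒ m₃ = 4.2135/7 = 0.60192
m₂^(3/2) = 1.19102^(1.5) = 1.29981
g₁ = m₃ / m₂^(3/2) = 0.60192 / 1.29981 ≈ 0.4631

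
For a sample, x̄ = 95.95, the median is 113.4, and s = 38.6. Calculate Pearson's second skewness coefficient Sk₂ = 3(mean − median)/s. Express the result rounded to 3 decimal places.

-1.356

Sk₂ = 3(95.95 − 113.4) / 38.6 = 3 × -17.4500 / 38.6
    = -52.3500 / 38.6 ≈ -1.356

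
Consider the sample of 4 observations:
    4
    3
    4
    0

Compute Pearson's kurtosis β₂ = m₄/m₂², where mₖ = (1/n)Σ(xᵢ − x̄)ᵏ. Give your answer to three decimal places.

x̄ = 2.7500
Σ(xᵢ − x̄)² = 10.7500 ⇒ m₂ = 2.68750
Σ(xᵢ − x̄)⁴ = 62.0781 ⇒ m₄ = 15.51953
m₂² = 7.22266
β₂ = m₄/m₂² = 15.51953 / 7.22266 ≈ 2.149

2.149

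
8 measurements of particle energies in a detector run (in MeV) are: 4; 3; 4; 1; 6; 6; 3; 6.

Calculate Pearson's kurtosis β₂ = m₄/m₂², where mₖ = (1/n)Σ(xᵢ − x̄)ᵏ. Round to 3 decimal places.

x̄ = 4.1250
Σ(xᵢ − x̄)² = 22.8750 ⇒ m₂ = 2.85938
Σ(xᵢ − x̄)⁴ = 135.6504 ⇒ m₄ = 16.95630
m₂² = 8.17603
β₂ = m₄/m₂² = 16.95630 / 8.17603 ≈ 2.074

2.074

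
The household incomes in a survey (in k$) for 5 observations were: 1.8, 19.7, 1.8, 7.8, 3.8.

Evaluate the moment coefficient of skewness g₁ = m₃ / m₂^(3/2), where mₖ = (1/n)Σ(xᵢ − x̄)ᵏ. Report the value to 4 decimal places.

1.1489

x̄ = (1.8 + 19.7 + 1.8 + 7.8 + 3.8) / 5 = 6.9800
deviations (xᵢ − x̄): -5.1800, 12.7200, -5.1800, 0.8200, -3.1800
Σ(xᵢ − x̄)² = 226.2480 ⇒ m₂ = 226.2480/5 = 45.24960
Σ(xᵢ − x̄)³ = 1748.4859 ⇒ m₃ = 1748.4859/5 = 349.69718
m₂^(3/2) = 45.24960^(1.5) = 304.38421
g₁ = m₃ / m₂^(3/2) = 349.69718 / 304.38421 ≈ 1.1489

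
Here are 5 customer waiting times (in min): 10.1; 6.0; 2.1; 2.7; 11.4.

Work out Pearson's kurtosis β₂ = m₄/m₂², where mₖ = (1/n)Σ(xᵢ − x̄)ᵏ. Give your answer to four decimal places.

x̄ = 6.4600
Σ(xᵢ − x̄)² = 71.0120 ⇒ m₂ = 14.20240
Σ(xᵢ − x̄)⁴ = 1332.3690 ⇒ m₄ = 266.47380
m₂² = 201.70817
β₂ = m₄/m₂² = 266.47380 / 201.70817 ≈ 1.3211

1.3211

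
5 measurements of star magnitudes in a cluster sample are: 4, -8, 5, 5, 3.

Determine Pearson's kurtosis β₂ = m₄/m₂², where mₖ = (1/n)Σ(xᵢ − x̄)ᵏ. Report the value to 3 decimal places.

3.136

x̄ = 1.8000
Σ(xᵢ − x̄)² = 122.8000 ⇒ m₂ = 24.56000
Σ(xᵢ − x̄)⁴ = 9458.8960 ⇒ m₄ = 1891.77920
m₂² = 603.19360
β₂ = m₄/m₂² = 1891.77920 / 603.19360 ≈ 3.136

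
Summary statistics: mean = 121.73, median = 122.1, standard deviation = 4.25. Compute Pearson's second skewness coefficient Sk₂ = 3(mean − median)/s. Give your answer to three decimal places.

Sk₂ = 3(121.73 − 122.1) / 4.25 = 3 × -0.3700 / 4.25
    = -1.1100 / 4.25 ≈ -0.261

-0.261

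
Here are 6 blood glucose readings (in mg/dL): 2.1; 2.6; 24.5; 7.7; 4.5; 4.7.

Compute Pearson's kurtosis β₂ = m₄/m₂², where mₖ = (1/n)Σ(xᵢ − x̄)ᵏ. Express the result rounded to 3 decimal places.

3.811

x̄ = 7.6833
Σ(xᵢ − x̄)² = 358.8483 ⇒ m₂ = 59.80806
Σ(xᵢ − x̄)⁴ = 81797.4161 ⇒ m₄ = 13632.90269
m₂² = 3577.00351
β₂ = m₄/m₂² = 13632.90269 / 3577.00351 ≈ 3.811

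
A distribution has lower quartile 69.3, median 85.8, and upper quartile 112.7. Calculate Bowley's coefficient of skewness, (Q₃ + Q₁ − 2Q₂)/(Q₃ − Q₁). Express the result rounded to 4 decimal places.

0.2396

numerator: Q₃ + Q₁ − 2Q₂ = 112.7 + 69.3 − 2×85.8 = 10.4000
denominator: Q₃ − Q₁ = 112.7 − 69.3 = 43.4000
Bowley skewness = 10.4000 / 43.4000 ≈ 0.2396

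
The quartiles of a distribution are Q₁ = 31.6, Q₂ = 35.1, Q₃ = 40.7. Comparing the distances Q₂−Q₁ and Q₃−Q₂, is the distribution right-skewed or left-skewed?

Q₂ − Q₁ = 3.5;  Q₃ − Q₂ = 5.6
Q₃ − Q₂ > Q₂ − Q₁ ⇒ the upper half is more spread out ⇒ right-skewed.

right-skewed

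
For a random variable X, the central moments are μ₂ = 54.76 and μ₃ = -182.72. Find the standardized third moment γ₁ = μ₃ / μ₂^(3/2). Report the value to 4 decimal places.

σ = √μ₂ = √54.76 = 7.40000
σ³ = μ₂^(3/2) = 405.22400
γ₁ = μ₃/σ³ = -182.72 / 405.22400 ≈ -0.4509

-0.4509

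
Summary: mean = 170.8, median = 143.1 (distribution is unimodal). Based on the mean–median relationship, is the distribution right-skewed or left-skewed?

right-skewed

mean − median = 170.8 − 143.1 = 27.7
mean > median ⇒ the longer tail is on the right ⇒ right-skewed (positively skewed).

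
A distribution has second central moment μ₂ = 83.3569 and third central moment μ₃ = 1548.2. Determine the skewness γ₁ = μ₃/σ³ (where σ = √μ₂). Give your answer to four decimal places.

σ = √μ₂ = √83.3569 = 9.13000
σ³ = μ₂^(3/2) = 761.04850
γ₁ = μ₃/σ³ = 1548.2 / 761.04850 ≈ 2.0343

2.0343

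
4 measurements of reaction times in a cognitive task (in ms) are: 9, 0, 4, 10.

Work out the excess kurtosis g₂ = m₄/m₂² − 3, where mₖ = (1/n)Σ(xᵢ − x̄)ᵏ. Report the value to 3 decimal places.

x̄ = 5.7500
Σ(xᵢ − x̄)² = 64.7500 ⇒ m₂ = 16.18750
Σ(xᵢ − x̄)⁴ = 1540.3281 ⇒ m₄ = 385.08203
m₂² = 262.03516
g₂ = m₄/m₂² − 3 = 1.46958 − 3 ≈ -1.530

-1.530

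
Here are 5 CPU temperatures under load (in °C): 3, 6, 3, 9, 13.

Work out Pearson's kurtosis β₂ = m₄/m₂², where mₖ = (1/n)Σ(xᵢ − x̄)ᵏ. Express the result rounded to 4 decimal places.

1.8100

x̄ = 6.8000
Σ(xᵢ − x̄)² = 72.8000 ⇒ m₂ = 14.56000
Σ(xᵢ − x̄)⁴ = 1918.4960 ⇒ m₄ = 383.69920
m₂² = 211.99360
β₂ = m₄/m₂² = 383.69920 / 211.99360 ≈ 1.8100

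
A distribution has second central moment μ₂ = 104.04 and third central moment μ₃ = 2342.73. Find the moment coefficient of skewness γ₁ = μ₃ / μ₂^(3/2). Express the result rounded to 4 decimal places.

2.2076

σ = √μ₂ = √104.04 = 10.20000
σ³ = μ₂^(3/2) = 1061.20800
γ₁ = μ₃/σ³ = 2342.73 / 1061.20800 ≈ 2.2076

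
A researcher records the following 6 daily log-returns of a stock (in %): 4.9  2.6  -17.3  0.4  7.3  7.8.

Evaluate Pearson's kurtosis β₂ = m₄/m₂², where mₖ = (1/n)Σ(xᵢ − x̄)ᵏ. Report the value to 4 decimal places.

3.5817

x̄ = 0.9500
Σ(xᵢ − x̄)² = 438.9350 ⇒ m₂ = 73.15583
Σ(xᵢ − x̄)⁴ = 115009.1954 ⇒ m₄ = 19168.19924
m₂² = 5351.77595
β₂ = m₄/m₂² = 19168.19924 / 5351.77595 ≈ 3.5817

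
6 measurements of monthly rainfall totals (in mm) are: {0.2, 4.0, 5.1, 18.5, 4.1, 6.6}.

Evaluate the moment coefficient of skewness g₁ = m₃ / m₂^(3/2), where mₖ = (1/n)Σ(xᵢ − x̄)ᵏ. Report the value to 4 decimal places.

x̄ = (0.2 + 4.0 + 5.1 + 18.5 + 4.1 + 6.6) / 6 = 6.4167
deviations (xᵢ − x̄): -6.2167, -2.4167, -1.3167, 12.0833, -2.3167, 0.1833
Σ(xᵢ − x̄)² = 197.6283 ⇒ m₂ = 197.6283/6 = 32.93806
Σ(xᵢ − x̄)³ = 1495.1716 ⇒ m₃ = 1495.1716/6 = 249.19526
m₂^(3/2) = 32.93806^(1.5) = 189.03705
g₁ = m₃ / m₂^(3/2) = 249.19526 / 189.03705 ≈ 1.3182

1.3182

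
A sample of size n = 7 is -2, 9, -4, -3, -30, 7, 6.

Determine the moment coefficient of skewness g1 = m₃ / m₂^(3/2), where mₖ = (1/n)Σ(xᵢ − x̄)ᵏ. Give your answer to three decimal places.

-1.395

x̄ = (-2 + 9 - 4 - 3 - 30 + 7 + 6) / 7 = -2.4286
deviations (xᵢ − x̄): 0.4286, 11.4286, -1.5714, -0.5714, -27.5714, 9.4286, 8.4286
Σ(xᵢ − x̄)² = 1053.7143 ⇒ m₂ = 1053.7143/7 = 150.53061
Σ(xᵢ − x̄)³ = -18033.6735 ⇒ m₃ = -18033.6735/7 = -2576.23907
m₂^(3/2) = 150.53061^(1.5) = 1846.87389
g1 = m₃ / m₂^(3/2) = -2576.23907 / 1846.87389 ≈ -1.395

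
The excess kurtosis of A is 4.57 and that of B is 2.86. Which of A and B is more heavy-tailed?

Higher excess kurtosis ⇒ heavier tails relative to the normal distribution.
4.57 vs 2.86: the larger is 4.57, so A has heavier tails.

A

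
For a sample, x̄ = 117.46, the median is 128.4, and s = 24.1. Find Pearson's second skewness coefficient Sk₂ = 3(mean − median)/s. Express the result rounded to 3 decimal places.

Sk₂ = 3(117.46 − 128.4) / 24.1 = 3 × -10.9400 / 24.1
    = -32.8200 / 24.1 ≈ -1.362

-1.362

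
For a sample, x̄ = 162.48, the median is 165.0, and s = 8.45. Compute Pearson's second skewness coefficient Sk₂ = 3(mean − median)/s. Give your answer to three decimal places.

Sk₂ = 3(162.48 − 165.0) / 8.45 = 3 × -2.5200 / 8.45
    = -7.5600 / 8.45 ≈ -0.895

-0.895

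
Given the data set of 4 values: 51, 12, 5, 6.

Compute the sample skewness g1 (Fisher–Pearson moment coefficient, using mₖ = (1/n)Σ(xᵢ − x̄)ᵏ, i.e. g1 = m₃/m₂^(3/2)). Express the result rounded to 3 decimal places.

1.088

x̄ = (51 + 12 + 5 + 6) / 4 = 18.5000
deviations (xᵢ − x̄): 32.5000, -6.5000, -13.5000, -12.5000
Σ(xᵢ − x̄)² = 1437.0000 ⇒ m₂ = 1437.0000/4 = 359.25000
Σ(xᵢ − x̄)³ = 29640.0000 ⇒ m₃ = 29640.0000/4 = 7410.00000
m₂^(3/2) = 359.25000^(1.5) = 6809.18549
g1 = m₃ / m₂^(3/2) = 7410.00000 / 6809.18549 ≈ 1.088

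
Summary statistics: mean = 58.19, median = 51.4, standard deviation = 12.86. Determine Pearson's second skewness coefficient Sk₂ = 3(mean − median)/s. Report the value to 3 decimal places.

1.584

Sk₂ = 3(58.19 − 51.4) / 12.86 = 3 × 6.7900 / 12.86
    = 20.3700 / 12.86 ≈ 1.584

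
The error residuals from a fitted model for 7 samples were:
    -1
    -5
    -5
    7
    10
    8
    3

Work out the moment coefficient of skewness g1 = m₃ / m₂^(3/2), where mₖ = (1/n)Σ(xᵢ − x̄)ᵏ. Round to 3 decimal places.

x̄ = (-1 - 5 - 5 + 7 + 10 + 8 + 3) / 7 = 2.4286
deviations (xᵢ − x̄): -3.4286, -7.4286, -7.4286, 4.5714, 7.5714, 5.5714, 0.5714
Σ(xᵢ − x̄)² = 231.7143 ⇒ m₂ = 231.7143/7 = 33.10204
Σ(xᵢ − x̄)³ = -157.4694 ⇒ m₃ = -157.4694/7 = -22.49563
m₂^(3/2) = 33.10204^(1.5) = 190.45052
g1 = m₃ / m₂^(3/2) = -22.49563 / 190.45052 ≈ -0.118

-0.118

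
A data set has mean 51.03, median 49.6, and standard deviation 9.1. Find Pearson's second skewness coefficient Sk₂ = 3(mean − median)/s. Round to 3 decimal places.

Sk₂ = 3(51.03 − 49.6) / 9.1 = 3 × 1.4300 / 9.1
    = 4.2900 / 9.1 ≈ 0.471

0.471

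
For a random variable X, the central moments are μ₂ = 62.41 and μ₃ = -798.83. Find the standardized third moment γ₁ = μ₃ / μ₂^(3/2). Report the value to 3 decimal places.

σ = √μ₂ = √62.41 = 7.90000
σ³ = μ₂^(3/2) = 493.03900
γ₁ = μ₃/σ³ = -798.83 / 493.03900 ≈ -1.620

-1.620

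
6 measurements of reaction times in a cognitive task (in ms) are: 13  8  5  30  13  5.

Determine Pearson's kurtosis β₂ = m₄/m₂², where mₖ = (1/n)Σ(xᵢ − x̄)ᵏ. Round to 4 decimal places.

3.2190

x̄ = 12.3333
Σ(xᵢ − x̄)² = 439.3333 ⇒ m₂ = 73.22222
Σ(xᵢ − x̄)⁴ = 103550.4444 ⇒ m₄ = 17258.40741
m₂² = 5361.49383
β₂ = m₄/m₂² = 17258.40741 / 5361.49383 ≈ 3.2190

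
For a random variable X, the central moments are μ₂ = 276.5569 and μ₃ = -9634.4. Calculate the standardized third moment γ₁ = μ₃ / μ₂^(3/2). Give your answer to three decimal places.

-2.095

σ = √μ₂ = √276.5569 = 16.63000
σ³ = μ₂^(3/2) = 4599.14125
γ₁ = μ₃/σ³ = -9634.4 / 4599.14125 ≈ -2.095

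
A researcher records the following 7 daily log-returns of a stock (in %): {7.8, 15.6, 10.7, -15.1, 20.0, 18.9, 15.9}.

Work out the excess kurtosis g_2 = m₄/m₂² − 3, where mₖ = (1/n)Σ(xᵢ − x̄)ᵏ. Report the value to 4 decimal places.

x̄ = 10.5429
Σ(xᵢ − x̄)² = 878.6571 ⇒ m₂ = 125.52245
Σ(xᵢ − x̄)⁴ = 446791.3084 ⇒ m₄ = 63827.32977
m₂² = 15755.88520
g_2 = m₄/m₂² − 3 = 4.05102 − 3 ≈ 1.0510

1.0510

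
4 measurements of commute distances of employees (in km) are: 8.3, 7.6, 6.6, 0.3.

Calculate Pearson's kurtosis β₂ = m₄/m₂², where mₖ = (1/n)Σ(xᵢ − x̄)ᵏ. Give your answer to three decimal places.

2.236

x̄ = 5.7000
Σ(xᵢ − x̄)² = 40.3400 ⇒ m₂ = 10.08500
Σ(xᵢ − x̄)⁴ = 909.6914 ⇒ m₄ = 227.42285
m₂² = 101.70723
β₂ = m₄/m₂² = 227.42285 / 101.70723 ≈ 2.236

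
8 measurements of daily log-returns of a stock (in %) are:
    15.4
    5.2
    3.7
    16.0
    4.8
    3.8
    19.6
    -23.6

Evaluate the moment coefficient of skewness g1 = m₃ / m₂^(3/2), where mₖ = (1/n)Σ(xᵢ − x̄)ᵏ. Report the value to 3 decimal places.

-1.273

x̄ = (15.4 + 5.2 + 3.7 + 16.0 + 4.8 + 3.8 + 19.6 - 23.6) / 8 = 5.6125
deviations (xᵢ − x̄): 9.7875, -0.4125, -1.9125, 10.3875, -0.8125, -1.8125, 13.9875, -29.2125
Σ(xᵢ − x̄)² = 1260.4888 ⇒ m₂ = 1260.4888/8 = 157.56109
Σ(xᵢ − x̄)³ = -20147.5673 ⇒ m₃ = -20147.5673/8 = -2518.44592
m₂^(3/2) = 157.56109^(1.5) = 1977.75950
g1 = m₃ / m₂^(3/2) = -2518.44592 / 1977.75950 ≈ -1.273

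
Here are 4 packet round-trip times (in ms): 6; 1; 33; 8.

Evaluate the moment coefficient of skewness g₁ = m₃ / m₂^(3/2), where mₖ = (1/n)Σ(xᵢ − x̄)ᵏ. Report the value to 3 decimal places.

x̄ = (6 + 1 + 33 + 8) / 4 = 12.0000
deviations (xᵢ − x̄): -6.0000, -11.0000, 21.0000, -4.0000
Σ(xᵢ − x̄)² = 614.0000 ⇒ m₂ = 614.0000/4 = 153.50000
Σ(xᵢ − x̄)³ = 7650.0000 ⇒ m₃ = 7650.0000/4 = 1912.50000
m₂^(3/2) = 153.50000^(1.5) = 1901.79004
g₁ = m₃ / m₂^(3/2) = 1912.50000 / 1901.79004 ≈ 1.006

1.006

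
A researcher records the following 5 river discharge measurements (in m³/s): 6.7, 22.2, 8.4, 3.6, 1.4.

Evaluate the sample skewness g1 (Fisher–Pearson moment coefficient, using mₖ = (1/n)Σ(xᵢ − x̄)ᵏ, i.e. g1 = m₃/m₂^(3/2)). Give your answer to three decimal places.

1.098

x̄ = (6.7 + 22.2 + 8.4 + 3.6 + 1.4) / 5 = 8.4600
deviations (xᵢ − x̄): -1.7600, 13.7400, -0.0600, -4.8600, -7.0600
Σ(xᵢ − x̄)² = 265.3520 ⇒ m₂ = 265.3520/5 = 53.07040
Σ(xᵢ − x̄)³ = 2121.8026 ⇒ m₃ = 2121.8026/5 = 424.36051
m₂^(3/2) = 53.07040^(1.5) = 386.61486
g1 = m₃ / m₂^(3/2) = 424.36051 / 386.61486 ≈ 1.098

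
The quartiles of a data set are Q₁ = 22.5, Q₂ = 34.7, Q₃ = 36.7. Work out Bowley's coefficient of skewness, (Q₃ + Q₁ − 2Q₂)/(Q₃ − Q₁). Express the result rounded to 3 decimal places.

-0.718

numerator: Q₃ + Q₁ − 2Q₂ = 36.7 + 22.5 − 2×34.7 = -10.2000
denominator: Q₃ − Q₁ = 36.7 − 22.5 = 14.2000
Bowley skewness = -10.2000 / 14.2000 ≈ -0.718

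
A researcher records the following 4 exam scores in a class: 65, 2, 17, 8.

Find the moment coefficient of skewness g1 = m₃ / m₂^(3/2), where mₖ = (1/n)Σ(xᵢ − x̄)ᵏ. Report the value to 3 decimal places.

1.000

x̄ = (65 + 2 + 17 + 8) / 4 = 23.0000
deviations (xᵢ − x̄): 42.0000, -21.0000, -6.0000, -15.0000
Σ(xᵢ − x̄)² = 2466.0000 ⇒ m₂ = 2466.0000/4 = 616.50000
Σ(xᵢ − x̄)³ = 61236.0000 ⇒ m₃ = 61236.0000/4 = 15309.00000
m₂^(3/2) = 616.50000^(1.5) = 15307.33622
g1 = m₃ / m₂^(3/2) = 15309.00000 / 15307.33622 ≈ 1.000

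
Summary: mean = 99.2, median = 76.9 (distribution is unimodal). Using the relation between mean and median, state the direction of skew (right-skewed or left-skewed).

right-skewed

mean − median = 99.2 − 76.9 = 22.3
mean > median ⇒ the longer tail is on the right ⇒ right-skewed (positively skewed).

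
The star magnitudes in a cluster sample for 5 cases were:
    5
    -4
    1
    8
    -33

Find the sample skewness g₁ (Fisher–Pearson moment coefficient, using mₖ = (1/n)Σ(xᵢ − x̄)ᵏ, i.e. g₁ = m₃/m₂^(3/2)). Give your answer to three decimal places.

x̄ = (5 - 4 + 1 + 8 - 33) / 5 = -4.6000
deviations (xᵢ − x̄): 9.6000, 0.6000, 5.6000, 12.6000, -28.4000
Σ(xᵢ − x̄)² = 1089.2000 ⇒ m₂ = 1089.2000/5 = 217.84000
Σ(xᵢ − x̄)³ = -19845.3600 ⇒ m₃ = -19845.3600/5 = -3969.07200
m₂^(3/2) = 217.84000^(1.5) = 3215.18852
g₁ = m₃ / m₂^(3/2) = -3969.07200 / 3215.18852 ≈ -1.234

-1.234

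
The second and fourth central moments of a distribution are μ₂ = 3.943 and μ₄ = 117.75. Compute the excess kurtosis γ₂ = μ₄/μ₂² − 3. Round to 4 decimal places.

4.5737

μ₂² = 3.943² = 15.54725
μ₄/μ₂² = 117.75 / 15.54725 = 7.57369
γ₂ = 7.57369 − 3 ≈ 4.5737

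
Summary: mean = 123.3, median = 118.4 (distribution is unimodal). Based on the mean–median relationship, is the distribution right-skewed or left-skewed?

right-skewed

mean − median = 123.3 − 118.4 = 4.9
mean > median ⇒ the longer tail is on the right ⇒ right-skewed (positively skewed).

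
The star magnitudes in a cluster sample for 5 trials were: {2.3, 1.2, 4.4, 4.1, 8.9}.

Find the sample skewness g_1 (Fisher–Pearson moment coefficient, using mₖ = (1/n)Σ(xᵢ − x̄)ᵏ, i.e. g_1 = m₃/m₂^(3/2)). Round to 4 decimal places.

0.7866

x̄ = (2.3 + 1.2 + 4.4 + 4.1 + 8.9) / 5 = 4.1800
deviations (xᵢ − x̄): -1.8800, -2.9800, 0.2200, -0.0800, 4.7200
Σ(xᵢ − x̄)² = 34.7480 ⇒ m₂ = 34.7480/5 = 6.94960
Σ(xᵢ − x̄)³ = 72.0559 ⇒ m₃ = 72.0559/5 = 14.41118
m₂^(3/2) = 6.94960^(1.5) = 18.32060
g_1 = m₃ / m₂^(3/2) = 14.41118 / 18.32060 ≈ 0.7866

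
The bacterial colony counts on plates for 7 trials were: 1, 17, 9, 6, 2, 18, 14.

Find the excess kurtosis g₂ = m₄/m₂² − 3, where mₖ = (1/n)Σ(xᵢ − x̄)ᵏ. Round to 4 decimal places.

-1.5552

x̄ = 9.5714
Σ(xᵢ − x̄)² = 289.7143 ⇒ m₂ = 41.38776
Σ(xᵢ − x̄)⁴ = 17323.5569 ⇒ m₄ = 2474.79384
m₂² = 1712.94627
g₂ = m₄/m₂² − 3 = 1.44476 − 3 ≈ -1.5552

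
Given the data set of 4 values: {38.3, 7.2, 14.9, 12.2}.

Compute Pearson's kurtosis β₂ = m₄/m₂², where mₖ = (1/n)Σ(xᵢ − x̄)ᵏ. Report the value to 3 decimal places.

2.209

x̄ = 18.1500
Σ(xᵢ − x̄)² = 571.8900 ⇒ m₂ = 142.97250
Σ(xᵢ − x̄)⁴ = 180595.7834 ⇒ m₄ = 45148.94586
m₂² = 20441.13576
β₂ = m₄/m₂² = 45148.94586 / 20441.13576 ≈ 2.209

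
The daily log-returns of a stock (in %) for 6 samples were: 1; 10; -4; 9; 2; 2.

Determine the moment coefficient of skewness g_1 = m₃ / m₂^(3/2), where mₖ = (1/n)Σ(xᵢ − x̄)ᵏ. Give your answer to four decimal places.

0.0990

x̄ = (1 + 10 - 4 + 9 + 2 + 2) / 6 = 3.3333
deviations (xᵢ − x̄): -2.3333, 6.6667, -7.3333, 5.6667, -1.3333, -1.3333
Σ(xᵢ − x̄)² = 139.3333 ⇒ m₂ = 139.3333/6 = 23.22222
Σ(xᵢ − x̄)³ = 66.4444 ⇒ m₃ = 66.4444/6 = 11.07407
m₂^(3/2) = 23.22222^(1.5) = 111.90659
g_1 = m₃ / m₂^(3/2) = 11.07407 / 111.90659 ≈ 0.0990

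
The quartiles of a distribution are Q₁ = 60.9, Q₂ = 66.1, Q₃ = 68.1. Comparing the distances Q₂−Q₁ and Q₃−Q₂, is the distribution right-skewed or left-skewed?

Q₂ − Q₁ = 5.2;  Q₃ − Q₂ = 2.0
Q₂ − Q₁ > Q₃ − Q₂ ⇒ the lower half is more spread out ⇒ left-skewed.

left-skewed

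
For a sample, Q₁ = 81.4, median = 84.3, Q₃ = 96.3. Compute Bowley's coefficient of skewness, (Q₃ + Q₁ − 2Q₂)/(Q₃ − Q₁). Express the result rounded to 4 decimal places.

numerator: Q₃ + Q₁ − 2Q₂ = 96.3 + 81.4 − 2×84.3 = 9.1000
denominator: Q₃ − Q₁ = 96.3 − 81.4 = 14.9000
Bowley skewness = 9.1000 / 14.9000 ≈ 0.6107

0.6107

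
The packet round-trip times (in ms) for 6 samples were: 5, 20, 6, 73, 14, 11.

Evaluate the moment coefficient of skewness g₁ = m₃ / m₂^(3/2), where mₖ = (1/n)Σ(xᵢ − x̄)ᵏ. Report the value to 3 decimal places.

x̄ = (5 + 20 + 6 + 73 + 14 + 11) / 6 = 21.5000
deviations (xᵢ − x̄): -16.5000, -1.5000, -15.5000, 51.5000, -7.5000, -10.5000
Σ(xᵢ − x̄)² = 3333.5000 ⇒ m₂ = 3333.5000/6 = 555.58333
Σ(xᵢ − x̄)³ = 126792.0000 ⇒ m₃ = 126792.0000/6 = 21132.00000
m₂^(3/2) = 555.58333^(1.5) = 13095.55213
g₁ = m₃ / m₂^(3/2) = 21132.00000 / 13095.55213 ≈ 1.614

1.614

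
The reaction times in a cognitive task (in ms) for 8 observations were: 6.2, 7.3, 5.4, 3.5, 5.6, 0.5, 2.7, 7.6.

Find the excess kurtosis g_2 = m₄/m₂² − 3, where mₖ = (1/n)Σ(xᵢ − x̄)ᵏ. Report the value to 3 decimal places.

x̄ = 4.8500
Σ(xᵢ − x̄)² = 41.6200 ⇒ m₂ = 5.20250
Σ(xᵢ − x̄)⁴ = 479.7008 ⇒ m₄ = 59.96261
m₂² = 27.06601
g_2 = m₄/m₂² − 3 = 2.21542 − 3 ≈ -0.785

-0.785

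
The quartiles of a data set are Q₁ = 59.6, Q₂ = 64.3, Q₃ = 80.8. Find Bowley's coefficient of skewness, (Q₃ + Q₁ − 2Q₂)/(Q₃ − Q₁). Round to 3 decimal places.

numerator: Q₃ + Q₁ − 2Q₂ = 80.8 + 59.6 − 2×64.3 = 11.8000
denominator: Q₃ − Q₁ = 80.8 − 59.6 = 21.2000
Bowley skewness = 11.8000 / 21.2000 ≈ 0.557

0.557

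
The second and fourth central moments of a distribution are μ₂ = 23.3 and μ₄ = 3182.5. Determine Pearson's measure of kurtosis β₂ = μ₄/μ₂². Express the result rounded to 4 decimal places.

5.8621

μ₂² = 23.3² = 542.89000
μ₄/μ₂² = 3182.5 / 542.89000 = 5.86215
β₂ ≈ 5.8621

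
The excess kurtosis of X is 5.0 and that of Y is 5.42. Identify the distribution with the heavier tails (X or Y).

Y

Higher excess kurtosis ⇒ heavier tails relative to the normal distribution.
5.0 vs 5.42: the larger is 5.42, so Y has heavier tails.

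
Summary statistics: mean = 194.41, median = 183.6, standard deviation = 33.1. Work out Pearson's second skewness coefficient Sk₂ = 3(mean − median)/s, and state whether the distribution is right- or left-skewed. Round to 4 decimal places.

0.9798, right-skewed

Sk₂ = 3(194.41 − 183.6) / 33.1 = 3 × 10.8100 / 33.1
    = 32.4300 / 33.1 ≈ 0.9798
Sk₂ > 0 ⇒ mean > median ⇒ right-skewed (positive skew).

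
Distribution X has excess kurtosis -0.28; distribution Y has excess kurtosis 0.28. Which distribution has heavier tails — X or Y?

Higher excess kurtosis ⇒ heavier tails relative to the normal distribution.
-0.28 vs 0.28: the larger is 0.28, so Y has heavier tails. (Y is leptokurtic — heavier-than-normal tails; the other is platykurtic.)

Y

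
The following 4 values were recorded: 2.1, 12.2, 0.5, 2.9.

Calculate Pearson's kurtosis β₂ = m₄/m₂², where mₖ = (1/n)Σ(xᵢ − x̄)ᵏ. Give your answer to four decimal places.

2.2478

x̄ = 4.4250
Σ(xᵢ − x̄)² = 83.5875 ⇒ m₂ = 20.89687
Σ(xᵢ − x̄)⁴ = 3926.2407 ⇒ m₄ = 981.56016
m₂² = 436.67938
β₂ = m₄/m₂² = 981.56016 / 436.67938 ≈ 2.2478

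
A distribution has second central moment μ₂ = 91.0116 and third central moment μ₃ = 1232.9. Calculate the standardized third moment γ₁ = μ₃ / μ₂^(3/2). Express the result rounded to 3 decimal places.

σ = √μ₂ = √91.0116 = 9.54000
σ³ = μ₂^(3/2) = 868.25066
γ₁ = μ₃/σ³ = 1232.9 / 868.25066 ≈ 1.420

1.420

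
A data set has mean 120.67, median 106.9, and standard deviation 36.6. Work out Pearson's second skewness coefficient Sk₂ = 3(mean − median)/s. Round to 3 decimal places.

1.129

Sk₂ = 3(120.67 − 106.9) / 36.6 = 3 × 13.7700 / 36.6
    = 41.3100 / 36.6 ≈ 1.129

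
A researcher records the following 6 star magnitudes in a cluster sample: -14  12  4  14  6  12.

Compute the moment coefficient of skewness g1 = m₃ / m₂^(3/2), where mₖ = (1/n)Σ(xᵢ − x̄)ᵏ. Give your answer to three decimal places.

x̄ = (-14 + 12 + 4 + 14 + 6 + 12) / 6 = 5.6667
deviations (xᵢ − x̄): -19.6667, 6.3333, -1.6667, 8.3333, 0.3333, 6.3333
Σ(xᵢ − x̄)² = 539.3333 ⇒ m₂ = 539.3333/6 = 89.88889
Σ(xᵢ − x̄)³ = -6524.4444 ⇒ m₃ = -6524.4444/6 = -1087.40741
m₂^(3/2) = 89.88889^(1.5) = 852.23432
g1 = m₃ / m₂^(3/2) = -1087.40741 / 852.23432 ≈ -1.276

-1.276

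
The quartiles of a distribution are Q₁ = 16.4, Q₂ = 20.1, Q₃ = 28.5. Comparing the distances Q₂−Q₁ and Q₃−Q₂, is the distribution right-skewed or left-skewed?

right-skewed

Q₂ − Q₁ = 3.7;  Q₃ − Q₂ = 8.4
Q₃ − Q₂ > Q₂ − Q₁ ⇒ the upper half is more spread out ⇒ right-skewed.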